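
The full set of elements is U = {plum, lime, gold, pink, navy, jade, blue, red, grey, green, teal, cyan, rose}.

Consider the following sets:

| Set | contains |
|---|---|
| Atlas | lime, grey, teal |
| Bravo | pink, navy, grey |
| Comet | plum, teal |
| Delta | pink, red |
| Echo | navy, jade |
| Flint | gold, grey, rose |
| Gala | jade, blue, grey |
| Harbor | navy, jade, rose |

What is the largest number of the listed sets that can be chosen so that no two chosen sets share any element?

4

Comet, Delta, Echo, Flint are pairwise disjoint (Comet={plum,teal}; Delta={pink,red}; Echo={navy,jade}; Flint={gold,grey,rose}).
Every remaining set overlaps one of these, and no 5 of the listed sets are pairwise disjoint, so 4 is the maximum.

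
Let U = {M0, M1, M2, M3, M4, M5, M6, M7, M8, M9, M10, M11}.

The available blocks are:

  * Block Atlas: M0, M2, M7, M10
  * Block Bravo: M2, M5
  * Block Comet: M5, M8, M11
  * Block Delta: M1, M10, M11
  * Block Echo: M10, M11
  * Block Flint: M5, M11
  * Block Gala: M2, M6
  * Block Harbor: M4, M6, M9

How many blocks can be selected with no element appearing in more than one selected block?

3

Atlas, Flint, Harbor are pairwise disjoint (Atlas={M0,M2,M7,M10}; Flint={M5,M11}; Harbor={M4,M6,M9}).
Every remaining block overlaps one of these, and no 4 of the listed blocks are pairwise disjoint, so 3 is the maximum.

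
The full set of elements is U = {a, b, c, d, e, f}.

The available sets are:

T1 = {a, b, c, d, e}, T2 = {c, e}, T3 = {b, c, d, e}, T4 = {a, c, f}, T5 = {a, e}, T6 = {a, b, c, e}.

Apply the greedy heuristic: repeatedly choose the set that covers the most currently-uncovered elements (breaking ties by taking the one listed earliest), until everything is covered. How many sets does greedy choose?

Greedy: pick T1 (covers 5 new) → pick T4 (covers 1 new). Total picks: 2.

2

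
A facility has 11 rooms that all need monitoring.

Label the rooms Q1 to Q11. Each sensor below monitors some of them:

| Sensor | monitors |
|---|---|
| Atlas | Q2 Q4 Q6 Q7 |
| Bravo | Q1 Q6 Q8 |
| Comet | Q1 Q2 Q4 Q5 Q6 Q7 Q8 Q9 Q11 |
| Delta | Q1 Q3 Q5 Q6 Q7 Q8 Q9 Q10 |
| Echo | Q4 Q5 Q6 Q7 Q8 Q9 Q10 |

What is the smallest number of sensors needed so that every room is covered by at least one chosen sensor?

2

Comet and Delta together: Comet ∪ Delta = {Q1, Q2, Q3, Q4, Q5, Q6, Q7, Q8, Q9, Q10, Q11} — every room is covered.
No single sensor has all 11 rooms (the largest, Comet, has 9), so 2 is optimal.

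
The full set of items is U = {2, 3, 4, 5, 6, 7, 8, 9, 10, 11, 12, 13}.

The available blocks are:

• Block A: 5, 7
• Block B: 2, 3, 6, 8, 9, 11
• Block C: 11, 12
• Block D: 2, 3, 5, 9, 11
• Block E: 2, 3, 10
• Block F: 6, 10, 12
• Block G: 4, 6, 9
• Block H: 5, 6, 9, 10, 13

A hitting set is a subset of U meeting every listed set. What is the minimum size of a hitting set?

T = {3, 5, 6, 11} meets every block (each contains at least one member of T), and |T| = 4.
The blocks A, C, E, G are pairwise disjoint, so any hitting set needs a separate item for each — at least 4. Hence 4 is optimal.

4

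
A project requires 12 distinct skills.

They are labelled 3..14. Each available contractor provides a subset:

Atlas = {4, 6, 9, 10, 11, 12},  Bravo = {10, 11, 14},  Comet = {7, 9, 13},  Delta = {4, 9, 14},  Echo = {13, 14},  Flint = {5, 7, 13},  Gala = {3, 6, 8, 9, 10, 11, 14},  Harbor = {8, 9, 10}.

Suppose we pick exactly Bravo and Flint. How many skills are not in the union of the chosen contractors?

6

Union of Bravo, Flint = {5, 7, 10, 11, 13, 14}.
Not covered: 3, 4, 6, 8, 9, 12 — 6 skills.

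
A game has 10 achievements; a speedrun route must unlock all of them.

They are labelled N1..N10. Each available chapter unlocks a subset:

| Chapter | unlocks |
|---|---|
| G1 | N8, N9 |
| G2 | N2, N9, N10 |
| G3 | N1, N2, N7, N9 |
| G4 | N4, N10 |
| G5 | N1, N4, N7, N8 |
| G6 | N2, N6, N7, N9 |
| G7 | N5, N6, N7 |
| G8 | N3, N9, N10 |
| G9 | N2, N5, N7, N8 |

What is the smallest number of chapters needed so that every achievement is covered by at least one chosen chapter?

G5 and G6 and G8 and G9 together: G5 ∪ G6 ∪ G8 ∪ G9 = {N1, N2, N3, N4, N5, N6, N7, N8, N9, N10} — every achievement is covered.
No 3 of the 9 chapters cover everything (all 84 combinations miss at least one achievement), so 4 is optimal.

4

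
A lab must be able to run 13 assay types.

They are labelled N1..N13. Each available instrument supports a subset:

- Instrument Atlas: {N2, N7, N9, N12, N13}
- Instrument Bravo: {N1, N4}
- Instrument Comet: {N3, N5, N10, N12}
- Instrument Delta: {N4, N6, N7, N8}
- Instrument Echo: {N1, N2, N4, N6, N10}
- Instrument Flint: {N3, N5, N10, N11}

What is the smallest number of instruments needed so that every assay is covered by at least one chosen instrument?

Take {Atlas, Bravo, Delta, Flint}. Their union is {N1, N2, N3, N4, N5, N6, N7, N8, N9, N10, N11, N12, N13}, which is all 13 assays.
Only Delta contains N8, so Delta is forced; the remaining 9 assays need at least 3 more instruments (each remaining instrument adds at most 4) — so at least 4 instruments are needed, and 4 is optimal.

4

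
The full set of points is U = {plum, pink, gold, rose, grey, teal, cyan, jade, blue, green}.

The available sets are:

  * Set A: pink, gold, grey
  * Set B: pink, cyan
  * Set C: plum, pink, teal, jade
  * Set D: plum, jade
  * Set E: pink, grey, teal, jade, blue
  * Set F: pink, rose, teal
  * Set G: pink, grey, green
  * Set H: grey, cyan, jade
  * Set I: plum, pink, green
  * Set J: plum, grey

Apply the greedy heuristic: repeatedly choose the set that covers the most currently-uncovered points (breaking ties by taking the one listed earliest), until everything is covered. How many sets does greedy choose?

5

Greedy: pick E (covers 5 new) → pick I (covers 2 new) → pick A (covers 1 new) → pick B (covers 1 new) → pick F (covers 1 new). Total picks: 5.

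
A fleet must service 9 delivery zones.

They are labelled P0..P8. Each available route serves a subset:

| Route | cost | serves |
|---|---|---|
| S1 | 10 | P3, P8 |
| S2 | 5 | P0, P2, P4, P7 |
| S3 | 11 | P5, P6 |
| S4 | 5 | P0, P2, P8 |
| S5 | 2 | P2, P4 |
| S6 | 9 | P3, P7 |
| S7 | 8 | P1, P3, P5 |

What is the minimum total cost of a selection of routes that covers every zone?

S2, S3, S4, S7 together cover every zone (S2 ∪ S3 ∪ S4 ∪ S7 = {P0, P1, P2, P3, P4, P5, P6, P7, P8}); total cost 5 + 11 + 5 + 8 = 29.
The greedy pick S5, S2, S7, S4, S3 costs 31; no covering selection beats 29.

29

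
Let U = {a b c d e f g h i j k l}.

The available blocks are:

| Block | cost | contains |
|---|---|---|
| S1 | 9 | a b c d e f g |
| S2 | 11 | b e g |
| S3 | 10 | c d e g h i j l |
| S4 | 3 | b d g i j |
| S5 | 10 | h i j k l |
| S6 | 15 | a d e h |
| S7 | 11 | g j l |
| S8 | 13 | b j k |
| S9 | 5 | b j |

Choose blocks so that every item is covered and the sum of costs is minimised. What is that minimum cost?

S1, S5 together cover every item (S1 ∪ S5 = {a, b, c, d, e, f, g, h, i, j, k, l}); total cost 9 + 10 = 19.
The greedy pick S4, S1, S5 costs 22; no covering selection beats 19.

19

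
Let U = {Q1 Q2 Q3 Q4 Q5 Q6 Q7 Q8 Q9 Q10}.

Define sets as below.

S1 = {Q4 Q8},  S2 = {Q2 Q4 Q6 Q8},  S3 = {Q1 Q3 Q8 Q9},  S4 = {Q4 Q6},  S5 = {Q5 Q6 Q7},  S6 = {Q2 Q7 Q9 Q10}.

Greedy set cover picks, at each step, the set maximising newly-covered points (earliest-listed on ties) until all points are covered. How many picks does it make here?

4

Greedy: pick S2 (covers 4 new) → pick S3 (covers 3 new) → pick S5 (covers 2 new) → pick S6 (covers 1 new). Total picks: 4.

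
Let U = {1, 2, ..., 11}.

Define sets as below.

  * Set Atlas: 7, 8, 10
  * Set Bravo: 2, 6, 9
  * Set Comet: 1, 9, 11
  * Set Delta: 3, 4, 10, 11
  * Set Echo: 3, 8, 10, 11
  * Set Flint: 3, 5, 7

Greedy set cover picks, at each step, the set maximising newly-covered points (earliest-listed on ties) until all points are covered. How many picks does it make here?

Greedy: pick Delta (covers 4 new) → pick Bravo (covers 3 new) → pick Atlas (covers 2 new) → pick Comet (covers 1 new) → pick Flint (covers 1 new). Total picks: 5.

5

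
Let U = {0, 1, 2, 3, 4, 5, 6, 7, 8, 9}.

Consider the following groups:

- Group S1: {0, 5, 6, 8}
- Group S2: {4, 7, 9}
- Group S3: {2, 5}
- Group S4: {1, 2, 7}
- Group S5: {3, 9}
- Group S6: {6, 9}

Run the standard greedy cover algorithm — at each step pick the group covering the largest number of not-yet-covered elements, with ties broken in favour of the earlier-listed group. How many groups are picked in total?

Greedy: pick S1 (covers 4 new) → pick S2 (covers 3 new) → pick S4 (covers 2 new) → pick S5 (covers 1 new). Total picks: 4.

4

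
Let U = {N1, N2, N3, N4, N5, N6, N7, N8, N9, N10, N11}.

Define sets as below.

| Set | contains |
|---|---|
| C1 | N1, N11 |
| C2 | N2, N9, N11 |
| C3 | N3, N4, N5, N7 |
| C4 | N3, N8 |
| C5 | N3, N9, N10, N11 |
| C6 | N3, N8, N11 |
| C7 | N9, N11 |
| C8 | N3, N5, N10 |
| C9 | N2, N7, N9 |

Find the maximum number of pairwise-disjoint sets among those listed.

3

C1, C8, C9 are pairwise disjoint (C1={N1,N11}; C8={N3,N5,N10}; C9={N2,N7,N9}).
Every remaining set overlaps one of these, and no 4 of the listed sets are pairwise disjoint, so 3 is the maximum.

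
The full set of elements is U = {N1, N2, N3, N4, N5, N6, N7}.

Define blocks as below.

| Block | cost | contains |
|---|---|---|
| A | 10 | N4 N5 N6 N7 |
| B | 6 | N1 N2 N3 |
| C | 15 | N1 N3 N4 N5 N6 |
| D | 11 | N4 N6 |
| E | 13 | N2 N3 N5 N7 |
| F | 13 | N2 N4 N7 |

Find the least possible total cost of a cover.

16

A, B together cover every element (A ∪ B = {N1, N2, N3, N4, N5, N6, N7}); total cost 10 + 6 = 16.
No covering selection has total cost below 16.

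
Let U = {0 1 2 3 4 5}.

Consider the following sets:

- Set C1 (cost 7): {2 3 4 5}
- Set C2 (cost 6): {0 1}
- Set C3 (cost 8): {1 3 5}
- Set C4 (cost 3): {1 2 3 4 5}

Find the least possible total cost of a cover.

C2, C4 together cover every point (C2 ∪ C4 = {0, 1, 2, 3, 4, 5}); total cost 6 + 3 = 9.
No covering selection has total cost below 9.

9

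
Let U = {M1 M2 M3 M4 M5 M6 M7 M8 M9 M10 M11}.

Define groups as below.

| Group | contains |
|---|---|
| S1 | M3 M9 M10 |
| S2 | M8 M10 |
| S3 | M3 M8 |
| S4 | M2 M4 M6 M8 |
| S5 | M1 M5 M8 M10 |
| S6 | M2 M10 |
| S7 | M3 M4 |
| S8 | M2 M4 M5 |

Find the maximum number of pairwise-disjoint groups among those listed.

2

S1, S8 are pairwise disjoint (S1={M3,M9,M10}; S8={M2,M4,M5}).
Every remaining group overlaps one of these, and no 3 of the listed groups are pairwise disjoint, so 2 is the maximum.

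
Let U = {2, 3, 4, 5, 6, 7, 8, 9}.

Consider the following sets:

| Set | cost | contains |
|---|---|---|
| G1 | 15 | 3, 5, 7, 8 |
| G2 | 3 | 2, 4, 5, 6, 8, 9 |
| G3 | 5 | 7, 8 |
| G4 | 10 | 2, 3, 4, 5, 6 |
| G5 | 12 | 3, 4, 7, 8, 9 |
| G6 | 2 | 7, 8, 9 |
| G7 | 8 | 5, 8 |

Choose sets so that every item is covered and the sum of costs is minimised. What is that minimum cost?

G4, G6 together cover every item (G4 ∪ G6 = {2, 3, 4, 5, 6, 7, 8, 9}); total cost 10 + 2 = 12.
The greedy pick G2, G6, G4 costs 15; no covering selection beats 12.

12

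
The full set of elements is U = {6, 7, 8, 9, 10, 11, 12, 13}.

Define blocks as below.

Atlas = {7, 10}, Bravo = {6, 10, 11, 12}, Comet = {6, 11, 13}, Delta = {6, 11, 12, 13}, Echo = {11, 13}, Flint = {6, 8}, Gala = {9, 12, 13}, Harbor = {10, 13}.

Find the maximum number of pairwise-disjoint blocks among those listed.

Atlas, Echo, Flint are pairwise disjoint (Atlas={7,10}; Echo={11,13}; Flint={6,8}).
Every remaining block overlaps one of these, and no 4 of the listed blocks are pairwise disjoint, so 3 is the maximum.

3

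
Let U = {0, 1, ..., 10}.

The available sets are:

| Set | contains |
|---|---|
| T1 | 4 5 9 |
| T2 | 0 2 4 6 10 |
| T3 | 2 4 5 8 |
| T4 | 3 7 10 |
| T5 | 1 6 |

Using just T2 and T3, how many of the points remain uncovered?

Union of T2, T3 = {0, 2, 4, 5, 6, 8, 10}.
Not covered: 1, 3, 7, 9 — 4 points.

4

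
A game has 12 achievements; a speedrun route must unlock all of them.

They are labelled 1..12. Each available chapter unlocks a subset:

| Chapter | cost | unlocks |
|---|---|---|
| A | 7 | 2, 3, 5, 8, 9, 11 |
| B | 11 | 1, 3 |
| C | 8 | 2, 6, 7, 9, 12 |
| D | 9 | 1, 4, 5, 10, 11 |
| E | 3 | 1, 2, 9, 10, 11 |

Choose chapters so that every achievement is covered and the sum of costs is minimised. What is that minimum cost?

24

A, C, D together cover every achievement (A ∪ C ∪ D = {1, 2, 3, 4, 5, 6, 7, 8, 9, 10, 11, 12}); total cost 7 + 8 + 9 = 24.
The greedy pick E, A, C, D costs 27; no covering selection beats 24.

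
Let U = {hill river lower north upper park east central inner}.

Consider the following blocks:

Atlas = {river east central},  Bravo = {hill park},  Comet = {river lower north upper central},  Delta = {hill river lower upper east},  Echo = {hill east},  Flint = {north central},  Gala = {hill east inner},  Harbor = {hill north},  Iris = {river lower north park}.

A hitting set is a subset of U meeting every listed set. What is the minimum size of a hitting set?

Take H = {hill, lower, central}. Each listed block contains at least one of these, so H is a hitting set of size 3.
No choice of 2 items meets every block, so 3 is the minimum.

3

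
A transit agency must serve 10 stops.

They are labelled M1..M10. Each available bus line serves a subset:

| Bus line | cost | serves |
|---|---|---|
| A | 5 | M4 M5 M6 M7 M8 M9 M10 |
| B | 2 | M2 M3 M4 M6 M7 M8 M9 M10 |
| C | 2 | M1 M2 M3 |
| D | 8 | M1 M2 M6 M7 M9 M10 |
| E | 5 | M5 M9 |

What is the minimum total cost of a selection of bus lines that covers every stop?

A, C together cover every stop (A ∪ C = {M1, M2, M3, M4, M5, M6, M7, M8, M9, M10}); total cost 5 + 2 = 7.
The greedy pick B, C, A costs 9; no covering selection beats 7.

7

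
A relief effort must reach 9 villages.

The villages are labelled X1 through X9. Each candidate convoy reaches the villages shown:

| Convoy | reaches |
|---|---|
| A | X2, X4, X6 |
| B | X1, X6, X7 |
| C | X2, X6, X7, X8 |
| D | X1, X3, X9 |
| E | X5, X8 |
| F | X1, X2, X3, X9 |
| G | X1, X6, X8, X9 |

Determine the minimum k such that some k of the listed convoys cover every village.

Take {A, C, E, F}. Their union is {X1, X2, X3, X4, X5, X6, X7, X8, X9}, which is all 9 villages.
No 3 of the 7 convoys cover everything (all 35 combinations miss at least one village), so 4 is optimal.

4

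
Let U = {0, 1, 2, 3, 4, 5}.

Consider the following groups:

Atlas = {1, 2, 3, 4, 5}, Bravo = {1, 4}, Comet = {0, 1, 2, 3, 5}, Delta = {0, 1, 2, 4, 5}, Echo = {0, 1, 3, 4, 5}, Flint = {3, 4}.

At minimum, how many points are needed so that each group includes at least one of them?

2

H = {1, 4} meets every group (each contains at least one member of H), and |H| = 2.
No single point lies in every group, so at least 2 are needed and 2 is optimal.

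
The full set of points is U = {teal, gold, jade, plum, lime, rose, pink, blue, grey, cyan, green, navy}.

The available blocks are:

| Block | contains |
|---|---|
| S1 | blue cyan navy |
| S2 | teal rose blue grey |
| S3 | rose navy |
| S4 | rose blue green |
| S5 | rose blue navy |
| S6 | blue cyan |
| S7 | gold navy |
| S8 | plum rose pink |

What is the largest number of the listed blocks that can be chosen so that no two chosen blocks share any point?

S6, S7, S8 are pairwise disjoint (S6={blue,cyan}; S7={gold,navy}; S8={plum,rose,pink}).
Every remaining block overlaps one of these, and no 4 of the listed blocks are pairwise disjoint, so 3 is the maximum.

3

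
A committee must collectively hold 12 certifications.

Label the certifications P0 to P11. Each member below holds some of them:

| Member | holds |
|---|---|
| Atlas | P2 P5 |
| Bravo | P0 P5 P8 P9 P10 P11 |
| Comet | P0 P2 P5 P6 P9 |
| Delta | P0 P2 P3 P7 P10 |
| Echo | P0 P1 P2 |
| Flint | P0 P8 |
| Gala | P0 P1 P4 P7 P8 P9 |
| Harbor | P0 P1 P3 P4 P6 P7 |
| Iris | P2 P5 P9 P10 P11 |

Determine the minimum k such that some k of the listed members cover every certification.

Take {Flint, Harbor, Iris}. Their union is {P0, P1, P2, P3, P4, P5, P6, P7, P8, P9, P10, P11}, which is all 12 certifications.
No 2 of the 9 members cover everything (all 36 combinations miss at least one certification), so 3 is optimal.

3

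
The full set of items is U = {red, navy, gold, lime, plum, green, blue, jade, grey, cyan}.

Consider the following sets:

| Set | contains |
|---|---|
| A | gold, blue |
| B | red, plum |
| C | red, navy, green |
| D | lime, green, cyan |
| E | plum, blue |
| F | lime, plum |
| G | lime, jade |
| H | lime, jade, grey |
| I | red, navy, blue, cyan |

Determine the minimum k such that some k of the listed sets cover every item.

Take {A, B, C, D, H}. Their union is {red, navy, gold, lime, plum, green, blue, jade, grey, cyan}, which is all 10 items.
No 4 of the 9 sets cover everything (all 126 combinations miss at least one item), so 5 is optimal.

5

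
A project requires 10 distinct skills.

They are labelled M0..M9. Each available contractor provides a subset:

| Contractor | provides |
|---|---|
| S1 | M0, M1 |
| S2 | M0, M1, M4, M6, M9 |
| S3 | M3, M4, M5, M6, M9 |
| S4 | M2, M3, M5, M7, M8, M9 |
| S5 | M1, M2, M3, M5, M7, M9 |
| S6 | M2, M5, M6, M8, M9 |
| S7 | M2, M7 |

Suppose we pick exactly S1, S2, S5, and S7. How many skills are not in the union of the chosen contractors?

Union of S1, S2, S5, S7 = {M0, M1, M2, M3, M4, M5, M6, M7, M9}.
Not covered: M8 — 1 skill.

1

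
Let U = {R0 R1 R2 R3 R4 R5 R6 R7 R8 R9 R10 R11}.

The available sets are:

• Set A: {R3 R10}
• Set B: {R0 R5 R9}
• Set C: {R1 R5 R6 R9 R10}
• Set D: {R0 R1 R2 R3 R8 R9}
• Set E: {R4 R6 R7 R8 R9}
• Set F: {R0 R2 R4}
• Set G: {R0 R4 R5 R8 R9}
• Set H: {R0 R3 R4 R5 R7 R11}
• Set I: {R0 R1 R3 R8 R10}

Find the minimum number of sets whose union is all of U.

3

C, D, and H cover everything between them: the union {R0, R1, R2, R3, R4, R5, R6, R7, R8, R9, R10, R11} is all of U.
Only H contains R11, so H is forced; the remaining 6 items need at least 2 more sets (each remaining set adds at most 4) — so at least 3 sets are needed, and 3 is optimal.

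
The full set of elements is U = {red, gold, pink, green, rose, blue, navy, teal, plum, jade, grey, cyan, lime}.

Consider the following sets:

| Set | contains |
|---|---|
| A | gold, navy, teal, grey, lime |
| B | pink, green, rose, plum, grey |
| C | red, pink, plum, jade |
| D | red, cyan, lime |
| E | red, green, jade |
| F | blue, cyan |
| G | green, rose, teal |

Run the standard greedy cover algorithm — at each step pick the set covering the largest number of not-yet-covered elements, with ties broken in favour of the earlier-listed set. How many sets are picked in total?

4

Greedy: pick A (covers 5 new) → pick B (covers 4 new) → pick C (covers 2 new) → pick F (covers 2 new). Total picks: 4.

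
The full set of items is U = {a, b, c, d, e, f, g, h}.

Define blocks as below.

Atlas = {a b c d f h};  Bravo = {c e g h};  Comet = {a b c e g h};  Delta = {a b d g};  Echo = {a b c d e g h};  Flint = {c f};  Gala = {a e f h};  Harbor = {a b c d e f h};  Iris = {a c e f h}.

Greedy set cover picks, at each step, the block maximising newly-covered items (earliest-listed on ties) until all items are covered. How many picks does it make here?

2

Greedy: pick Echo (covers 7 new) → pick Atlas (covers 1 new). Total picks: 2.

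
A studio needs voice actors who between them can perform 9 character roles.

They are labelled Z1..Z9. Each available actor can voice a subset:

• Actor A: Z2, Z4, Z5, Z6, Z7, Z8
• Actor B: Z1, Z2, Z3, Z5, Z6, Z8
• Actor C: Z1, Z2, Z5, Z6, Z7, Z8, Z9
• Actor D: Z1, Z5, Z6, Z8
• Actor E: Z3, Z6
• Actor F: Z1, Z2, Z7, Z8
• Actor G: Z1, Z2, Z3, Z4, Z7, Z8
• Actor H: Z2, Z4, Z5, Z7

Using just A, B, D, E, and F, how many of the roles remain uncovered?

1

Union of A, B, D, E, F = {Z1, Z2, Z3, Z4, Z5, Z6, Z7, Z8}.
Not covered: Z9 — 1 role.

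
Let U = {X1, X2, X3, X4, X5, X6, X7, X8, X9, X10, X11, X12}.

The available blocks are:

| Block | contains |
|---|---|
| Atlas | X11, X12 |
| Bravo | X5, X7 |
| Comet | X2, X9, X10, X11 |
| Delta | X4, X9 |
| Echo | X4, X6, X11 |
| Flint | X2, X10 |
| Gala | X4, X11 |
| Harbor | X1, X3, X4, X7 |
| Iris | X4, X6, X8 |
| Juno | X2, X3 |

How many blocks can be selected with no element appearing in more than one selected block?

4

Atlas, Bravo, Delta, Flint are pairwise disjoint (Atlas={X11,X12}; Bravo={X5,X7}; Delta={X4,X9}; Flint={X2,X10}).
Every remaining block overlaps one of these, and no 5 of the listed blocks are pairwise disjoint, so 4 is the maximum.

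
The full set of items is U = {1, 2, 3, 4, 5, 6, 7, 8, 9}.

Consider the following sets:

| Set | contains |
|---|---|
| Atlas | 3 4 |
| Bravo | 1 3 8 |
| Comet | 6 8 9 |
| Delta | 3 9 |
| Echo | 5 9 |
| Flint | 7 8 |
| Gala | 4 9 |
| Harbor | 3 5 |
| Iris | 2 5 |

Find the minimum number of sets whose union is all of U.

Take {Atlas, Bravo, Comet, Flint, Iris}. Their union is {1, 2, 3, 4, 5, 6, 7, 8, 9}, which is all 9 items.
Only Flint contains 7, so Flint is forced; the remaining 7 items need at least 4 more sets (each remaining set adds at most 2) — so at least 5 sets are needed, and 5 is optimal.

5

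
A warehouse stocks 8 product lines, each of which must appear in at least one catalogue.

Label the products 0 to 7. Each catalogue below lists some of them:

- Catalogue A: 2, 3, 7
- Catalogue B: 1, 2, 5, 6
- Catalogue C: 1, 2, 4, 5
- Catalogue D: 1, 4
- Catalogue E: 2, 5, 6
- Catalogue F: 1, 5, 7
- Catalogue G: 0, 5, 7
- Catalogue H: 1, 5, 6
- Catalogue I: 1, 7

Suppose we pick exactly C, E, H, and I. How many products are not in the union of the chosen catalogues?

2

Union of C, E, H, I = {1, 2, 4, 5, 6, 7}.
Not covered: 0, 3 — 2 products.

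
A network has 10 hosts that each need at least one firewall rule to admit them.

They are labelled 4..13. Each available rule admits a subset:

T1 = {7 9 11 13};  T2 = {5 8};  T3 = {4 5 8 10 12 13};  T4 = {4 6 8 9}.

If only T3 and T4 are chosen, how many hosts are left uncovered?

Union of T3, T4 = {4, 5, 6, 8, 9, 10, 12, 13}.
Not covered: 7, 11 — 2 hosts.

2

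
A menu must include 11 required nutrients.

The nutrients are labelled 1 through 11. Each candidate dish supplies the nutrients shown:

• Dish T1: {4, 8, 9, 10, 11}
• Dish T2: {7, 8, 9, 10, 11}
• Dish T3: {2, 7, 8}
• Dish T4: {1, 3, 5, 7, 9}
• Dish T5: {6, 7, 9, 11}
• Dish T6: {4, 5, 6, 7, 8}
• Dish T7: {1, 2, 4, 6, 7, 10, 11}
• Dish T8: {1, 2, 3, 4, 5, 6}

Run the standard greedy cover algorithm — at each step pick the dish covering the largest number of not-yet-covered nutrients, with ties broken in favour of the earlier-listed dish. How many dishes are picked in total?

Greedy: pick T7 (covers 7 new) → pick T4 (covers 3 new) → pick T1 (covers 1 new). Total picks: 3.
(The true minimum cover uses only 2 dishes, so greedy is not optimal here.)

3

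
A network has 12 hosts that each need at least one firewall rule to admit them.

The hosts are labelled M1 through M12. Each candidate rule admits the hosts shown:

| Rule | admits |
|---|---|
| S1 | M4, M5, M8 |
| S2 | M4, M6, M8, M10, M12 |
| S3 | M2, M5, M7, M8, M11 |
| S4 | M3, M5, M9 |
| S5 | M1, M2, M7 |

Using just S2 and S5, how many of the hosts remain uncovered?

Union of S2, S5 = {M1, M2, M4, M6, M7, M8, M10, M12}.
Not covered: M3, M5, M9, M11 — 4 hosts.

4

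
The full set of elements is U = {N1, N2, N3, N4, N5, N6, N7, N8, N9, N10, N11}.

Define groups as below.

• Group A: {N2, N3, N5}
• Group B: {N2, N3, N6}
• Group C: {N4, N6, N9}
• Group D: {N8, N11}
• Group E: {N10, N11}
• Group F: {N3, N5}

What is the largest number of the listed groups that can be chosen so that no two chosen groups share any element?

3

A, C, E are pairwise disjoint (A={N2,N3,N5}; C={N4,N6,N9}; E={N10,N11}).
Every remaining group overlaps one of these, and no 4 of the listed groups are pairwise disjoint, so 3 is the maximum.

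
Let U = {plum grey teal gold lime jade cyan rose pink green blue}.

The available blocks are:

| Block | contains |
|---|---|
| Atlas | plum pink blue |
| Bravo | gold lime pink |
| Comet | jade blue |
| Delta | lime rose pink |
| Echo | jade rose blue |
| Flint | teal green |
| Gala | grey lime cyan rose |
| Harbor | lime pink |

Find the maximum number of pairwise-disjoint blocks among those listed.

Comet, Delta, Flint are pairwise disjoint (Comet={jade,blue}; Delta={lime,rose,pink}; Flint={teal,green}).
Every remaining block overlaps one of these, and no 4 of the listed blocks are pairwise disjoint, so 3 is the maximum.

3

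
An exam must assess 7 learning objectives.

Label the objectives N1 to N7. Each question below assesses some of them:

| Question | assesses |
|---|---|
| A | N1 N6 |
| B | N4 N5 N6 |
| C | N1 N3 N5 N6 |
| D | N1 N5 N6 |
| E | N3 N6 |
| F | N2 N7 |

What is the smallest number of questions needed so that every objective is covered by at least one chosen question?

Take {B, C, F}. Their union is {N1, N2, N3, N4, N5, N6, N7}, which is all 7 objectives.
Only F contains N2, so F is forced; the remaining 5 objectives need at least 2 more questions (each remaining question adds at most 4) — so at least 3 questions are needed, and 3 is optimal.

3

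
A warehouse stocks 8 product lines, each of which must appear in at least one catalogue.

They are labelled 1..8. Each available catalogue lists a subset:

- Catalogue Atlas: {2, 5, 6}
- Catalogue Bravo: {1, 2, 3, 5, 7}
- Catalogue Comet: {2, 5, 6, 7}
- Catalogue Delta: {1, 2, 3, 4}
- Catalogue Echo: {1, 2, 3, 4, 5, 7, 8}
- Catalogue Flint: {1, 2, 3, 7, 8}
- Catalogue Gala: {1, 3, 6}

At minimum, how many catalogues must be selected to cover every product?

Comet and Echo together: Comet ∪ Echo = {1, 2, 3, 4, 5, 6, 7, 8} — every product is covered.
No single catalogue has all 8 products (the largest, Echo, has 7), so 2 is optimal.

2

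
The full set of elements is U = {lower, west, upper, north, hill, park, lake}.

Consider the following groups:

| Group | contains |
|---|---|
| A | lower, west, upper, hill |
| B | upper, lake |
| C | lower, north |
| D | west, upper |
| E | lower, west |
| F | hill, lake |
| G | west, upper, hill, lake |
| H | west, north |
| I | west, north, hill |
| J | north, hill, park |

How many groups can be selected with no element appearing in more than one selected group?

3

B, E, J are pairwise disjoint (B={upper,lake}; E={lower,west}; J={north,hill,park}).
Every remaining group overlaps one of these, and no 4 of the listed groups are pairwise disjoint, so 3 is the maximum.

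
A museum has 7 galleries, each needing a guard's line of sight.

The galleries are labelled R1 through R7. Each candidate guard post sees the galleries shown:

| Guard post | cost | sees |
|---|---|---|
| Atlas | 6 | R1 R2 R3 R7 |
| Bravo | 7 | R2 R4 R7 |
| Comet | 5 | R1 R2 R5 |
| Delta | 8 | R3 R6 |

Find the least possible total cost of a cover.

20

Bravo, Comet, Delta together cover every gallery (Bravo ∪ Comet ∪ Delta = {R1, R2, R3, R4, R5, R6, R7}); total cost 7 + 5 + 8 = 20.
The greedy pick Atlas, Comet, Bravo, Delta costs 26; no covering selection beats 20.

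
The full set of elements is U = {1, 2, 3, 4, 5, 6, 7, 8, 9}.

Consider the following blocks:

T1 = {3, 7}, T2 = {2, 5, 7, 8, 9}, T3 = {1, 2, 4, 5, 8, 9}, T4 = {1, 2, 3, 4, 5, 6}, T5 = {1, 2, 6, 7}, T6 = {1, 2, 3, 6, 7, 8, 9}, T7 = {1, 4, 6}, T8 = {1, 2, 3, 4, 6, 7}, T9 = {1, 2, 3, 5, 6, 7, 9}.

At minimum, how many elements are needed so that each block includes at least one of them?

The 2 elements {4, 7} hit every block.
The blocks T1, T3 are pairwise disjoint, so any hitting set needs a separate element for each — at least 2. Hence 2 is optimal.

2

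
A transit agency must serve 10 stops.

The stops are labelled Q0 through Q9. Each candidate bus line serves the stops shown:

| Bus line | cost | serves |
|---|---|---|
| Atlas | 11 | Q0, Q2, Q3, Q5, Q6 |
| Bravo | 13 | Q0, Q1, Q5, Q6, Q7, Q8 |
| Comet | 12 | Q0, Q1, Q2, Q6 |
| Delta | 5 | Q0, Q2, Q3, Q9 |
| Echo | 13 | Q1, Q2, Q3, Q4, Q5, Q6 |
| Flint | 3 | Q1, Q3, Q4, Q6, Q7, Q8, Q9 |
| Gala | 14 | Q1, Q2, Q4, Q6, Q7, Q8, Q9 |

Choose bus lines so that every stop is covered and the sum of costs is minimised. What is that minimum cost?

Atlas, Flint together cover every stop (Atlas ∪ Flint = {Q0, Q1, Q2, Q3, Q4, Q5, Q6, Q7, Q8, Q9}); total cost 11 + 3 = 14.
The greedy pick Flint, Delta, Atlas costs 19; no covering selection beats 14.

14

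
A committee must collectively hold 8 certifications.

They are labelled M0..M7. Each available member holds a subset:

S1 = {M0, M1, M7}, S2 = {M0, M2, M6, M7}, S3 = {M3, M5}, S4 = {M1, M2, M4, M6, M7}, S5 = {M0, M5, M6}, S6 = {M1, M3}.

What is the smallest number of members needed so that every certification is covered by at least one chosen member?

3

Take {S2, S3, S4}. Their union is {M0, M1, M2, M3, M4, M5, M6, M7}, which is all 8 certifications.
Only S4 contains M4, so S4 is forced; the remaining 3 certifications need at least 2 more members (each remaining member adds at most 2) — so at least 3 members are needed, and 3 is optimal.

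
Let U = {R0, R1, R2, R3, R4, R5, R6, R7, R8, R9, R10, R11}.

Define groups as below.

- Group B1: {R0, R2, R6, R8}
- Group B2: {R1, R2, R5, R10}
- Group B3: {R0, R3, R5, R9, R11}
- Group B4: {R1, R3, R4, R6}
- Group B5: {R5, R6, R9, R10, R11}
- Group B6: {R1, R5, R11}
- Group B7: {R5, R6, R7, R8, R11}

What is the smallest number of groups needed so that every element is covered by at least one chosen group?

B2, B3, B4, and B7 cover everything between them: the union {R0, R1, R2, R3, R4, R5, R6, R7, R8, R9, R10, R11} is all of U.
Only B7 contains R7, so B7 is forced; the remaining 7 elements need at least 3 more groups (each remaining group adds at most 3) — so at least 4 groups are needed, and 4 is optimal.

4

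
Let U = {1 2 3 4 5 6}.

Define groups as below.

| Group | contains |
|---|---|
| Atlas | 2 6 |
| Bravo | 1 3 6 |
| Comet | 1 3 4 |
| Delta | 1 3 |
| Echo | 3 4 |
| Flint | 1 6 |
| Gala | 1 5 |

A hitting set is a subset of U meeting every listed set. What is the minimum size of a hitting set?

Take H = {1, 3, 6}. Each listed group contains at least one of these, so H is a hitting set of size 3.
The groups Atlas, Echo, Gala are pairwise disjoint, so any hitting set needs a separate point for each — at least 3. Hence 3 is optimal.

3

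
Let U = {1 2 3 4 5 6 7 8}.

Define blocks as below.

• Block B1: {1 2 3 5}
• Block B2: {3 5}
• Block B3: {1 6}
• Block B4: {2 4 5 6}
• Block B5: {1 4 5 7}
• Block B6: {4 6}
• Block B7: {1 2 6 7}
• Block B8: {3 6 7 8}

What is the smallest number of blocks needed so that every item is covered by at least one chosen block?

B1 and B4 and B8 together: B1 ∪ B4 ∪ B8 = {1, 2, 3, 4, 5, 6, 7, 8} — every item is covered.
Only B8 contains 8, so B8 is forced; the remaining 4 items need at least 2 more blocks (each remaining block adds at most 3) — so at least 3 blocks are needed, and 3 is optimal.

3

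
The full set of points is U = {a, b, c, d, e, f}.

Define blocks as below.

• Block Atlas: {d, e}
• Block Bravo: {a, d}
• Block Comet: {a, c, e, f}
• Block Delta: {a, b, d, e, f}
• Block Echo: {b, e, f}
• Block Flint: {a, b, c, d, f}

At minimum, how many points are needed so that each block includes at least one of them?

2

Take H = {d, f}. Each listed block contains at least one of these, so H is a hitting set of size 2.
The blocks Bravo, Echo are pairwise disjoint, so any hitting set needs a separate point for each — at least 2. Hence 2 is optimal.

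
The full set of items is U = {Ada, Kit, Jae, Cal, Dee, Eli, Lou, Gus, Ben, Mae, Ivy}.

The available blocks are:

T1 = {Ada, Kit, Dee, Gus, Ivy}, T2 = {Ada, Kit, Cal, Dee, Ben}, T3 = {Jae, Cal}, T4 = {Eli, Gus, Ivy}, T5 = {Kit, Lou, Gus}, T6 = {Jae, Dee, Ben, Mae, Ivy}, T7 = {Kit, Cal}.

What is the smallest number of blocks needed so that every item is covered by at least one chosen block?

4

T2 and T4 and T5 and T6 together: T2 ∪ T4 ∪ T5 ∪ T6 = {Ada, Kit, Jae, Cal, Dee, Eli, Lou, Gus, Ben, Mae, Ivy} — every item is covered.
No 3 of the 7 blocks cover everything (all 35 combinations miss at least one item), so 4 is optimal.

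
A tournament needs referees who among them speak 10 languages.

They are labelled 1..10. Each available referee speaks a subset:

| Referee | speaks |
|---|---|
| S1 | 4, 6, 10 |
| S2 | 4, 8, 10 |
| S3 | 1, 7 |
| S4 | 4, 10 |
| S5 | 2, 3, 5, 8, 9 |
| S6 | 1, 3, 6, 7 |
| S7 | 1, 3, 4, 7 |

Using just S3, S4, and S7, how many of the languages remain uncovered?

5

Union of S3, S4, S7 = {1, 3, 4, 7, 10}.
Not covered: 2, 5, 6, 8, 9 — 5 languages.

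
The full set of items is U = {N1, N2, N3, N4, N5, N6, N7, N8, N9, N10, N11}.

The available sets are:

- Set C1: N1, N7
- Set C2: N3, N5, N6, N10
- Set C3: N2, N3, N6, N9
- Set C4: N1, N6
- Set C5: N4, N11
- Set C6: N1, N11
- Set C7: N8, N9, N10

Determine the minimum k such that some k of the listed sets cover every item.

Take {C1, C2, C3, C5, C7}. Their union is {N1, N2, N3, N4, N5, N6, N7, N8, N9, N10, N11}, which is all 11 items.
Only C3 contains N2, so C3 is forced; the remaining 7 items need at least 4 more sets (each remaining set adds at most 2) — so at least 5 sets are needed, and 5 is optimal.

5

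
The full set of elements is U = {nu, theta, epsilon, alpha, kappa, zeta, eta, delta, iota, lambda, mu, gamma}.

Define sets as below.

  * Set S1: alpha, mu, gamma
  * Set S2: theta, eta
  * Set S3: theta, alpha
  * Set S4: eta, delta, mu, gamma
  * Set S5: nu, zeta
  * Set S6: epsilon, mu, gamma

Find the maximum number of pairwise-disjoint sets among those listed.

3

S1, S2, S5 are pairwise disjoint (S1={alpha,mu,gamma}; S2={theta,eta}; S5={nu,zeta}).
Every remaining set overlaps one of these, and no 4 of the listed sets are pairwise disjoint, so 3 is the maximum.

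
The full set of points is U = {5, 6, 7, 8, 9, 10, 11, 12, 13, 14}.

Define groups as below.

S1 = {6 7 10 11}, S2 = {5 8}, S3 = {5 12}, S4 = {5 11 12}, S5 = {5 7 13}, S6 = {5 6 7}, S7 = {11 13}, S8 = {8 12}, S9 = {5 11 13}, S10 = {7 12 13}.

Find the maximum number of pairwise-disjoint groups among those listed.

3

S6, S7, S8 are pairwise disjoint (S6={5,6,7}; S7={11,13}; S8={8,12}).
Every remaining group overlaps one of these, and no 4 of the listed groups are pairwise disjoint, so 3 is the maximum.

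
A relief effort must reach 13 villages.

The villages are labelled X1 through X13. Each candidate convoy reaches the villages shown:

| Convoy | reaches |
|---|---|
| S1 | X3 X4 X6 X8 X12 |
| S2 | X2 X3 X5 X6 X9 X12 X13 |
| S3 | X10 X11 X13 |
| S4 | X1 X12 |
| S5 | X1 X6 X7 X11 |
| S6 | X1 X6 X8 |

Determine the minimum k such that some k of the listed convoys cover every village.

Take {S1, S2, S3, S5}. Their union is {X1, X2, X3, X4, X5, X6, X7, X8, X9, X10, X11, X12, X13}, which is all 13 villages.
No 3 of the 6 convoys cover everything (all 20 combinations miss at least one village), so 4 is optimal.

4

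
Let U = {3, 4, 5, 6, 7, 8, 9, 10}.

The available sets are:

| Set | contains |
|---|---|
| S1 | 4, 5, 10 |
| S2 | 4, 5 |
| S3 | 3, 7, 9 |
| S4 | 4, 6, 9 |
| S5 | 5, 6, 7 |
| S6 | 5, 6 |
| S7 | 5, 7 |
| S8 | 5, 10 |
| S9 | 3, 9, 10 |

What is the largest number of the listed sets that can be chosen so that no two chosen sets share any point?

2

S5, S9 are pairwise disjoint (S5={5,6,7}; S9={3,9,10}).
Every remaining set overlaps one of these, and no 3 of the listed sets are pairwise disjoint, so 2 is the maximum.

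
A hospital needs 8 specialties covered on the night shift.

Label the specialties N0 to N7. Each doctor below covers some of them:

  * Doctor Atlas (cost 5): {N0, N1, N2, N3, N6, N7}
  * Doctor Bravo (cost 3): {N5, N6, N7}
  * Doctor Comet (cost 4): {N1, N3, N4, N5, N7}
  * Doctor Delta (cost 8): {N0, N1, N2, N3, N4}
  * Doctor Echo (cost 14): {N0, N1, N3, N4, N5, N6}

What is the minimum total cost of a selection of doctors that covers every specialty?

Atlas, Comet together cover every specialty (Atlas ∪ Comet = {N0, N1, N2, N3, N4, N5, N6, N7}); total cost 5 + 4 = 9.
No covering selection has total cost below 9.

9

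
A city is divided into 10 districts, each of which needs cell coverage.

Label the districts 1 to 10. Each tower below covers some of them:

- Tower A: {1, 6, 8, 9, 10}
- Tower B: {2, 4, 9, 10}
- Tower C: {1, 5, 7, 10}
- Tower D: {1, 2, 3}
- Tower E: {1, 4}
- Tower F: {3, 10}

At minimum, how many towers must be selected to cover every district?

4

A and C and D and E together: A ∪ C ∪ D ∪ E = {1, 2, 3, 4, 5, 6, 7, 8, 9, 10} — every district is covered.
Only A contains 6, so A is forced; the remaining 5 districts need at least 3 more towers (each remaining tower adds at most 2) — so at least 4 towers are needed, and 4 is optimal.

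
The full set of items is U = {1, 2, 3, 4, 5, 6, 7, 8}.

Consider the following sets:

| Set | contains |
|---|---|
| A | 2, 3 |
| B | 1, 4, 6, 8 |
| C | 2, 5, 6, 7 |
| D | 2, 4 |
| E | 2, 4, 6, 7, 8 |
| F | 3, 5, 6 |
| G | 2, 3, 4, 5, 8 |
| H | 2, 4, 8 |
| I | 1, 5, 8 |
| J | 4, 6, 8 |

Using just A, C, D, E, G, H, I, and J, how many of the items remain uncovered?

Union of A, C, D, E, G, H, I, J = {1, 2, 3, 4, 5, 6, 7, 8} — that's every item, so 0 are uncovered.

0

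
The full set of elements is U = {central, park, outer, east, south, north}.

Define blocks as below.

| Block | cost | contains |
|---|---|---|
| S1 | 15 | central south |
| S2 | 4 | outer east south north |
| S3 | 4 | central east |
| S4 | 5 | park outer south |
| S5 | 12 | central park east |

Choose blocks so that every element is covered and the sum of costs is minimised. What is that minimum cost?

S2, S3, S4 together cover every element (S2 ∪ S3 ∪ S4 = {central, park, outer, east, south, north}); total cost 4 + 4 + 5 = 13.
No covering selection has total cost below 13.

13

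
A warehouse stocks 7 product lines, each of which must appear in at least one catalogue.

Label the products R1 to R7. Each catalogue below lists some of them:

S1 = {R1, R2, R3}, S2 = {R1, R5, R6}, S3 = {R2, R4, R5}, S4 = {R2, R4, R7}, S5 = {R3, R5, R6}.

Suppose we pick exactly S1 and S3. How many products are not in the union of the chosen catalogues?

2

Union of S1, S3 = {R1, R2, R3, R4, R5}.
Not covered: R6, R7 — 2 products.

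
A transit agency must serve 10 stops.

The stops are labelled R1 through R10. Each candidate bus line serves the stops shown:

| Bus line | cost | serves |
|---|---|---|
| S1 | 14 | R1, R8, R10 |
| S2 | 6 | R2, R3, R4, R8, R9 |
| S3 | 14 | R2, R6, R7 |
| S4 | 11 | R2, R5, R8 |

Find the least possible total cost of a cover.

S1, S2, S3, S4 together cover every stop (S1 ∪ S2 ∪ S3 ∪ S4 = {R1, R2, R3, R4, R5, R6, R7, R8, R9, R10}); total cost 14 + 6 + 14 + 11 = 45.
No covering selection has total cost below 45.

45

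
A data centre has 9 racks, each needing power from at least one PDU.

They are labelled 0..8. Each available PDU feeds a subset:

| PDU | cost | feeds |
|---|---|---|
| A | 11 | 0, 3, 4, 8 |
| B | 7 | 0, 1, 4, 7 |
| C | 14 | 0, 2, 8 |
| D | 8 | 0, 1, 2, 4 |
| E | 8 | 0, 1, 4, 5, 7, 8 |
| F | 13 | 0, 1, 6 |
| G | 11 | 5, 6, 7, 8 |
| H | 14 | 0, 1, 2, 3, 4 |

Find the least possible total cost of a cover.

G, H together cover every rack (G ∪ H = {0, 1, 2, 3, 4, 5, 6, 7, 8}); total cost 11 + 14 = 25.
The greedy pick E, H, G costs 33; no covering selection beats 25.

25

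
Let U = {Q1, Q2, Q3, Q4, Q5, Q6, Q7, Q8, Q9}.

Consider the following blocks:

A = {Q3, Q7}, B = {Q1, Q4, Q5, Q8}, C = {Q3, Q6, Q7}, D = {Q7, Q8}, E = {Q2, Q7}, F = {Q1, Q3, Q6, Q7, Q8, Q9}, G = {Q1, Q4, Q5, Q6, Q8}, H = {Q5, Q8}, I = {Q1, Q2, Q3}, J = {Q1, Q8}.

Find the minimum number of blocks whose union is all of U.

F and G and I together: F ∪ G ∪ I = {Q1, Q2, Q3, Q4, Q5, Q6, Q7, Q8, Q9} — every element is covered.
Only F contains Q9, so F is forced; the remaining 3 elements need at least 2 more blocks (each remaining block adds at most 2) — so at least 3 blocks are needed, and 3 is optimal.

3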